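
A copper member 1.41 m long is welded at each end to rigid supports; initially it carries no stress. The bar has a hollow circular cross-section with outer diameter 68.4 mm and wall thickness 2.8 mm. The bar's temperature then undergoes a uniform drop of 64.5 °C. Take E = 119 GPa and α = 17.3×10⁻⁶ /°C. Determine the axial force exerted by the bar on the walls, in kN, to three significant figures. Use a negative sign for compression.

Free thermal expansion αLΔT = 17.3e-6 · 1410 · -64.5 = -1.573 mm.
The walls impose strain ε = −(-1.573)/1410 = 1.1159e-03; σ = Eε = 119000 · 1.1159e-03 = 132.8 MPa.
Wall reaction R = σ·A = 132.8·577 = 76620 N = 76.62 kN.

76.6 kN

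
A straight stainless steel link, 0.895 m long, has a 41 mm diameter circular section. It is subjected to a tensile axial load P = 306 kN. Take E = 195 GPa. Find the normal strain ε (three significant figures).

A = 1320 mm².
σ = N/A = 231.8 MPa; ε = σ/E = 231.8/195000 = 1.189e-03.

0.00119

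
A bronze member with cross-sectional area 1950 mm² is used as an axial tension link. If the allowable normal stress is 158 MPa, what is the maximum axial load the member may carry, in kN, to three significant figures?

P_max = σ_allow · A = 158 · 1950 = 308100 N = 308.1 kN.

308 kN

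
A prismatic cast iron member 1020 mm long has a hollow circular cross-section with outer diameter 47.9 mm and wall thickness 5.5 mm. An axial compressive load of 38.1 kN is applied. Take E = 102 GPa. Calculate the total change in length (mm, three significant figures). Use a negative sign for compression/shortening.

A = 732.6 mm².
δ_mech = NL/(AE) = -38100·1020/(732.6·102000) = -0.5201 mm.

-0.520 mm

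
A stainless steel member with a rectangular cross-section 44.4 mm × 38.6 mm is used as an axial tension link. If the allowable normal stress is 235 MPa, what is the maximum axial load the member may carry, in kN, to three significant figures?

403 kN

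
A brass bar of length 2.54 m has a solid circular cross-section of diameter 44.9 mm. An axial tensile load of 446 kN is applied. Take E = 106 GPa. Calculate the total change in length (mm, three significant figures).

6.75 mm

A = 1583 mm².
δ_mech = NL/(AE) = 446000·2540/(1583·106000) = 6.75 mm.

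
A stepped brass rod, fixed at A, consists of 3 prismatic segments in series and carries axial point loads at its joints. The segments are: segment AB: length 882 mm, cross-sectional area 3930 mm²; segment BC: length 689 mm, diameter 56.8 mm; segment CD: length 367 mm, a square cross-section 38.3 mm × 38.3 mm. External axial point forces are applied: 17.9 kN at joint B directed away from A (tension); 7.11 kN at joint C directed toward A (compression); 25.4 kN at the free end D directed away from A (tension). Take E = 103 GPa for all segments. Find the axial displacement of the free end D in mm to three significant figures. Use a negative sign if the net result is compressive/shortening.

0.189 mm

Internal axial forces (sectioning from the free end, tension +): N_CD = 25.4 kN, N_BC = 18.29 kN, N_AB = 36.19 kN.
A_BC = 2534 mm².
A_CD = 1467 mm².
δ_AB = 36190·882/(3930·103000) = 0.07885 mm
δ_BC = 18290·689/(2534·103000) = 0.04828 mm
δ_CD = 25400·367/(1467·103000) = 0.0617 mm
δ = Σδ_i = 0.1888 mm.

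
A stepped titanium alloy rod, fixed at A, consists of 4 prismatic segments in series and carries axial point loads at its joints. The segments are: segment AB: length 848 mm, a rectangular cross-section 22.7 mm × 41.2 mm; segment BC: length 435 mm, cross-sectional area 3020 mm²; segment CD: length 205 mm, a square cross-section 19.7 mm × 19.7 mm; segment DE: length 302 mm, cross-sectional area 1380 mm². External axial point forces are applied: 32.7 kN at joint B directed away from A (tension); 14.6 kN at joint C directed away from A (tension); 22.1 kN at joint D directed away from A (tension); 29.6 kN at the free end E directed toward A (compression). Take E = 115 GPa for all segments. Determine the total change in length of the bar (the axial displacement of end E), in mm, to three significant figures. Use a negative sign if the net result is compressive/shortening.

Internal axial forces (sectioning from the free end, tension +): N_DE = -29.6 kN, N_CD = -7.5 kN, N_BC = 7.1 kN, N_AB = 39.8 kN.
A_AB = 935.2 mm².
A_CD = 388.1 mm².
δ_AB = 39800·848/(935.2·115000) = 0.3138 mm
δ_BC = 7100·435/(3020·115000) = 0.008893 mm
δ_CD = -7500·205/(388.1·115000) = -0.03445 mm
δ_DE = -29600·302/(1380·115000) = -0.05633 mm
δ = Σδ_i = 0.2319 mm.

0.232 mm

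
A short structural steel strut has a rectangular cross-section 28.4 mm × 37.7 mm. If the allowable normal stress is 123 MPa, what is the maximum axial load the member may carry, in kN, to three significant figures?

132 kN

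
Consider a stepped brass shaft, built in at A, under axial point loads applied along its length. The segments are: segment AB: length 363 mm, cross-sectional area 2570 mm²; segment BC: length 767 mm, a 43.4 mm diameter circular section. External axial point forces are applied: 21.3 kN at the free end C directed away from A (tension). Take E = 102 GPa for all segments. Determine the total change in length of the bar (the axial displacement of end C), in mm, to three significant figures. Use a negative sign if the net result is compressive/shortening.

Internal axial forces (sectioning from the free end, tension +): N_BC = 21.3 kN, N_AB = 21.3 kN.
A_BC = 1479 mm².
δ_AB = 21300·363/(2570·102000) = 0.0295 mm
δ_BC = 21300·767/(1479·102000) = 0.1083 mm
δ = Σδ_i = 0.1378 mm.

0.138 mm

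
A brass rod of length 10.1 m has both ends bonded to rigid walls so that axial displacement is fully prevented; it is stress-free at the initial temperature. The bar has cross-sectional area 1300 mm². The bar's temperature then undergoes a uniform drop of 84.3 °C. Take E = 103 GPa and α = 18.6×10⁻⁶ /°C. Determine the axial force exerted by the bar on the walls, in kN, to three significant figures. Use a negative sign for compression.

210 kN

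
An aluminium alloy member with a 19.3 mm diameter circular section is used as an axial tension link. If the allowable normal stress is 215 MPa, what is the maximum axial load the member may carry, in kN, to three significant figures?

A = 292.6 mm².
P_max = σ_allow · A = 215 · 292.6 = 62900 N = 62.9 kN.

62.9 kN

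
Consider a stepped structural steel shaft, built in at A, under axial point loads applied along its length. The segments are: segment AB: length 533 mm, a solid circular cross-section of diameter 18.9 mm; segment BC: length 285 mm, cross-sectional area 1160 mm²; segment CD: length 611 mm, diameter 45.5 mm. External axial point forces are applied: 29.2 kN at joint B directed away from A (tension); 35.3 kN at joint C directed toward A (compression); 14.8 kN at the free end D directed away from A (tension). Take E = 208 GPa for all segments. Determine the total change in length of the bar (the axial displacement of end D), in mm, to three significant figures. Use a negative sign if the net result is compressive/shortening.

Internal axial forces (sectioning from the free end, tension +): N_CD = 14.8 kN, N_BC = -20.5 kN, N_AB = 8.7 kN.
A_AB = 280.6 mm².
A_CD = 1626 mm².
δ_AB = 8700·533/(280.6·208000) = 0.07946 mm
δ_BC = -20500·285/(1160·208000) = -0.02421 mm
δ_CD = 14800·611/(1626·208000) = 0.02674 mm
δ = Σδ_i = 0.08199 mm.

0.0820 mm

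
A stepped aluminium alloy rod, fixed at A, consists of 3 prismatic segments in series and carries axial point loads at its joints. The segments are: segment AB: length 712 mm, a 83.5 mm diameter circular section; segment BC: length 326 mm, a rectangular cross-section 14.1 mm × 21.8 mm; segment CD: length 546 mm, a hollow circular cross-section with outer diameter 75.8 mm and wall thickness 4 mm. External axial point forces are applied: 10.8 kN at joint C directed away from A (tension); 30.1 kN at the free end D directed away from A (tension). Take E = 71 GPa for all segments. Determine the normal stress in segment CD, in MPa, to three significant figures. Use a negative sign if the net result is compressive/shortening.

33.4 MPa

Internal axial forces (sectioning from the free end, tension +): N_CD = 30.1 kN, N_BC = 40.9 kN, N_AB = 40.9 kN.
A_CD = 902.3 mm².
σ_CD = N_CD/A_CD = 30100/902.3 = 33.36 MPa.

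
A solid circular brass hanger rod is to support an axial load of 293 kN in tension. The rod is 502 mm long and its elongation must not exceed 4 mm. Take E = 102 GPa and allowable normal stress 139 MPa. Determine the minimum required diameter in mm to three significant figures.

51.8 mm

Required area A ≥ P/σ_allow = 293000/139 = 2108 mm².
For a solid circular section, d ≥ √(4A/π) = 51.81 mm.
Elongation limit: A ≥ PL/(Eδ_allow) = 293000·502/(102000·4) = 360.5 mm² ⇒ d ≥ 21.42 mm.
The stress limit governs.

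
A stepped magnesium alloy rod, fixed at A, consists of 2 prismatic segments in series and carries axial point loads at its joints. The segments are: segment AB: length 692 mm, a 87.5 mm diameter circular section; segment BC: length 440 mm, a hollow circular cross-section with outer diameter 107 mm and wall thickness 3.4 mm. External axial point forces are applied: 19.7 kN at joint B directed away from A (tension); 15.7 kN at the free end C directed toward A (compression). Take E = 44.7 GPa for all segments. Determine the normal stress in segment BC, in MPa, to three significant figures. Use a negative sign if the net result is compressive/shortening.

Internal axial forces (sectioning from the free end, tension +): N_BC = -15.7 kN, N_AB = 4 kN.
A_BC = 1107 mm².
σ_BC = N_BC/A_BC = -15700/1107 = -14.19 MPa.

-14.2 MPa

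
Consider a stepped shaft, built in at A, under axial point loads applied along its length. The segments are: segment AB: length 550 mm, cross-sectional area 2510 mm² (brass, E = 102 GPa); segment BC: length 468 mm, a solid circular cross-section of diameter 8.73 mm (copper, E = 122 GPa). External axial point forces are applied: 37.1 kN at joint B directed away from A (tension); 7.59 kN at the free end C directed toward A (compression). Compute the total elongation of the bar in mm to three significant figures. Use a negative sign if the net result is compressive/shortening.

-0.423 mm

Internal axial forces (sectioning from the free end, tension +): N_BC = -7.59 kN, N_AB = 29.51 kN.
A_BC = 59.86 mm².
δ_AB = 29510·550/(2510·102000) = 0.0634 mm
δ_BC = -7590·468/(59.86·122000) = -0.4864 mm
δ = Σδ_i = -0.423 mm.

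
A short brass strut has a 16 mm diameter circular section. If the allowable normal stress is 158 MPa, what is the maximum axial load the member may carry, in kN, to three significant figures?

31.8 kN

A = 201.1 mm².
P_max = σ_allow · A = 158 · 201.1 = 31770 N = 31.77 kN.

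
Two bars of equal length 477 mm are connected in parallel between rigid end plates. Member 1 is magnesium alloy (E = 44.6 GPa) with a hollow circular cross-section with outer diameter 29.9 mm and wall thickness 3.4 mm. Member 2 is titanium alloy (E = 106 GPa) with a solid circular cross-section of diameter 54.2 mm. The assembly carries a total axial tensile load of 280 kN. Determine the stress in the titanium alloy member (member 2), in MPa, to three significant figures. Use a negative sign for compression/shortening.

A_1 = 283.1 mm².
A_2 = 2307 mm².
Equal strain + equilibrium ⇒ each member carries load in proportion to AE: A₁E₁ = 12620000 N, A₂E₂ = 244600000 N, ΣAE = 257200000 N.
σ₂ = P·E₂/ΣAE = 280000·106000/257200000 = 115.4 MPa.

115 MPa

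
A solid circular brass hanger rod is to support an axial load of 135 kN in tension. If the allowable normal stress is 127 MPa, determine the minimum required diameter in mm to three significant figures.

36.8 mm

Required area A ≥ P/σ_allow = 135000/127 = 1063 mm².
For a solid circular section, d ≥ √(4A/π) = 36.79 mm.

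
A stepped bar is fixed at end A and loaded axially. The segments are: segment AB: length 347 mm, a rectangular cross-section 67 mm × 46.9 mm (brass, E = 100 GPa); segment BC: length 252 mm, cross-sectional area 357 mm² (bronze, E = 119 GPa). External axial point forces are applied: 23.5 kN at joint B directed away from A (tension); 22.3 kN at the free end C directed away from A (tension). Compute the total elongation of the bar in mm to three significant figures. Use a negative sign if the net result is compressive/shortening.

Internal axial forces (sectioning from the free end, tension +): N_BC = 22.3 kN, N_AB = 45.8 kN.
A_AB = 3142 mm².
δ_AB = 45800·347/(3142·100000) = 0.05058 mm
δ_BC = 22300·252/(357·119000) = 0.1323 mm
δ = Σδ_i = 0.1829 mm.

0.183 mm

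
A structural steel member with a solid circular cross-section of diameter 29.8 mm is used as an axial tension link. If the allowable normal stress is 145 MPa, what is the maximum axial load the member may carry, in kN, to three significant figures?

A = 697.5 mm².
P_max = σ_allow · A = 145 · 697.5 = 101100 N = 101.1 kN.

101 kN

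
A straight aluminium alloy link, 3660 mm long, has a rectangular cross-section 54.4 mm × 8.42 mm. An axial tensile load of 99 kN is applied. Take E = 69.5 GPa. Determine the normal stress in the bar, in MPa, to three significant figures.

A = 458 mm².
σ = N/A = 99000/458 = 216.1 MPa.

216 MPa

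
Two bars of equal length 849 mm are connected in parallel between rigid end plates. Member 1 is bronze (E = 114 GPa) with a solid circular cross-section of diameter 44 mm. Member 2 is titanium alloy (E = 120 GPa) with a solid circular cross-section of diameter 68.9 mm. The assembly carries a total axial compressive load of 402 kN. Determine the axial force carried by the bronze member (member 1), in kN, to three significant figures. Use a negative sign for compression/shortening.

A_1 = 1521 mm².
A_2 = 3728 mm².
Equal strain + equilibrium ⇒ each member carries load in proportion to AE: A₁E₁ = 173300000 N, A₂E₂ = 447400000 N, ΣAE = 620800000 N.
F₁ = P·A₁E₁/ΣAE = -402000·173300000/620800000 = -112300 N.

-112 kN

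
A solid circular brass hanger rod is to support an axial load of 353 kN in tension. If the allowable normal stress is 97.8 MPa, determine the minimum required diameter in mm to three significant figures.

67.8 mm

Required area A ≥ P/σ_allow = 353000/97.8 = 3609 mm².
For a solid circular section, d ≥ √(4A/π) = 67.79 mm.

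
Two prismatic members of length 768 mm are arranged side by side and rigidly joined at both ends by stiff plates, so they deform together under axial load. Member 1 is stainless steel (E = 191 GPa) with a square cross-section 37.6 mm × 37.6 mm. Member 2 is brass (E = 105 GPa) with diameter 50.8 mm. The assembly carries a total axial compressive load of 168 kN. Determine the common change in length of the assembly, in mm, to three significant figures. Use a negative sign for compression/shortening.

-0.267 mm

A_1 = 1414 mm².
A_2 = 2027 mm².
Equal strain + equilibrium ⇒ each member carries load in proportion to AE: A₁E₁ = 270000000 N, A₂E₂ = 212800000 N, ΣAE = 482800000 N.
δ = PL/ΣAE = -168000·768/482800000 = -0.2672 mm.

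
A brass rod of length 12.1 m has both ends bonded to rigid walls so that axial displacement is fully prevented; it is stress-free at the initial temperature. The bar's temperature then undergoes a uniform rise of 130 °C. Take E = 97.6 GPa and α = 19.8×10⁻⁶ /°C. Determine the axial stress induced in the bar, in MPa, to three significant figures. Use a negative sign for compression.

Free thermal expansion αLΔT = 19.8e-6 · 12100 · 130 = 31.15 mm.
The walls impose strain ε = −(31.15)/12100 = -2.5740e-03; σ = Eε = 97600 · -2.5740e-03 = -251.2 MPa.

-251 MPa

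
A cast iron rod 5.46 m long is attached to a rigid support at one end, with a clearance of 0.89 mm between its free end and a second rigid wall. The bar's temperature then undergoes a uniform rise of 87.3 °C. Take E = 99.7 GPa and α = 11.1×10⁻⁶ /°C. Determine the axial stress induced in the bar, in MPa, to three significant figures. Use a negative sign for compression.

Free thermal expansion αLΔT = 11.1e-6 · 5460 · 87.3 = 5.291 mm.
The walls engage after the gap closes; constrained expansion = 5.291 − 0.89 = 4.401 mm.
The walls impose strain ε = −(4.401)/5460 = -8.0603e-04; σ = Eε = 99700 · -8.0603e-04 = -80.36 MPa.

-80.4 MPa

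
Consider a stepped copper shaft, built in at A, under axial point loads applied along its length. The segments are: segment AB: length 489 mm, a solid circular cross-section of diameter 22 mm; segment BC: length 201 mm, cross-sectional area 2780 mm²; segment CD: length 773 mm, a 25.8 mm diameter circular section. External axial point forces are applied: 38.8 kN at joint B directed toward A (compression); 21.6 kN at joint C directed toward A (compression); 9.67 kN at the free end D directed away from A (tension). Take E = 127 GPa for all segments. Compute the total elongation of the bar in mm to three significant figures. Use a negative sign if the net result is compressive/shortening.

Internal axial forces (sectioning from the free end, tension +): N_CD = 9.67 kN, N_BC = -11.93 kN, N_AB = -50.73 kN.
A_AB = 380.1 mm².
A_CD = 522.8 mm².
δ_AB = -50730·489/(380.1·127000) = -0.5138 mm
δ_BC = -11930·201/(2780·127000) = -0.006792 mm
δ_CD = 9670·773/(522.8·127000) = 0.1126 mm
δ = Σδ_i = -0.4081 mm.

-0.408 mm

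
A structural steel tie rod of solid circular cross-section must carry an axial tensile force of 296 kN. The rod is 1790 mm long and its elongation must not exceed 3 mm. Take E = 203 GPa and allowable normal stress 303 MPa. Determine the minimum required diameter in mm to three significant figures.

Required area A ≥ P/σ_allow = 296000/303 = 976.9 mm².
For a solid circular section, d ≥ √(4A/π) = 35.27 mm.
Elongation limit: A ≥ PL/(Eδ_allow) = 296000·1790/(203000·3) = 870 mm² ⇒ d ≥ 33.28 mm.
The stress limit governs.

35.3 mm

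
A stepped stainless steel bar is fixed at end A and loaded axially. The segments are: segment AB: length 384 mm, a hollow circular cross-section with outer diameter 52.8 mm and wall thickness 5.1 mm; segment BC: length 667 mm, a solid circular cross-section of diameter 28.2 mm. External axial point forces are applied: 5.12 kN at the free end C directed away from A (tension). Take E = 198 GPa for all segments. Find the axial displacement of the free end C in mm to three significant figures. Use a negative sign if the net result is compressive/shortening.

Internal axial forces (sectioning from the free end, tension +): N_BC = 5.12 kN, N_AB = 5.12 kN.
A_AB = 764.3 mm².
A_BC = 624.6 mm².
δ_AB = 5120·384/(764.3·198000) = 0.01299 mm
δ_BC = 5120·667/(624.6·198000) = 0.02761 mm
δ = Σδ_i = 0.04061 mm.

0.0406 mm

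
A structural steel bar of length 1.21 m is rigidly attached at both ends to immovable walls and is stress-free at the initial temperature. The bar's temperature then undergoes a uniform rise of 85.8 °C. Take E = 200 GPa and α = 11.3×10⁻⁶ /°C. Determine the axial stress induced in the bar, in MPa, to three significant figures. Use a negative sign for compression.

Free thermal expansion αLΔT = 11.3e-6 · 1210 · 85.8 = 1.173 mm.
The walls impose strain ε = −(1.173)/1210 = -9.6954e-04; σ = Eε = 200000 · -9.6954e-04 = -193.9 MPa.

-194 MPa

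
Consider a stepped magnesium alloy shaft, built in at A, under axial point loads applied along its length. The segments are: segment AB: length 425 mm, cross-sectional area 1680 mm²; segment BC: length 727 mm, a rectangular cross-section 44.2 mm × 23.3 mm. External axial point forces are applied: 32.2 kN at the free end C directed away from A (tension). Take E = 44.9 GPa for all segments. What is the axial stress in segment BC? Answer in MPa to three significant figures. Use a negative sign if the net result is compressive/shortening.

31.3 MPa

Internal axial forces (sectioning from the free end, tension +): N_BC = 32.2 kN, N_AB = 32.2 kN.
A_BC = 1030 mm².
σ_BC = N_BC/A_BC = 32200/1030 = 31.27 MPa.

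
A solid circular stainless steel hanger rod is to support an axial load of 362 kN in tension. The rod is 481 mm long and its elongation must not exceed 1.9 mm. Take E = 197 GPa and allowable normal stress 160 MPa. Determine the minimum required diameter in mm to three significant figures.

Required area A ≥ P/σ_allow = 362000/160 = 2262 mm².
For a solid circular section, d ≥ √(4A/π) = 53.67 mm.
Elongation limit: A ≥ PL/(Eδ_allow) = 362000·481/(197000·1.9) = 465.2 mm² ⇒ d ≥ 24.34 mm.
The stress limit governs.

53.7 mm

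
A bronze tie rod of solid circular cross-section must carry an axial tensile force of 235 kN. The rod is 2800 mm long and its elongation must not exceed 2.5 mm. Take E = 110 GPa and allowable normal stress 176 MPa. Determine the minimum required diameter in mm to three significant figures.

Required area A ≥ P/σ_allow = 235000/176 = 1335 mm².
For a solid circular section, d ≥ √(4A/π) = 41.23 mm.
Elongation limit: A ≥ PL/(Eδ_allow) = 235000·2800/(110000·2.5) = 2393 mm² ⇒ d ≥ 55.2 mm.
The elongation limit governs.

55.2 mm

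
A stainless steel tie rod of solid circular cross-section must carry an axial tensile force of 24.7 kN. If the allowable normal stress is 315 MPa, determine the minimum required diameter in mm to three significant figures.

Required area A ≥ P/σ_allow = 24700/315 = 78.41 mm².
For a solid circular section, d ≥ √(4A/π) = 9.992 mm.

9.99 mm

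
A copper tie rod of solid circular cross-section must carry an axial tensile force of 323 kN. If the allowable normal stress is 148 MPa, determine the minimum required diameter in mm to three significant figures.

52.7 mm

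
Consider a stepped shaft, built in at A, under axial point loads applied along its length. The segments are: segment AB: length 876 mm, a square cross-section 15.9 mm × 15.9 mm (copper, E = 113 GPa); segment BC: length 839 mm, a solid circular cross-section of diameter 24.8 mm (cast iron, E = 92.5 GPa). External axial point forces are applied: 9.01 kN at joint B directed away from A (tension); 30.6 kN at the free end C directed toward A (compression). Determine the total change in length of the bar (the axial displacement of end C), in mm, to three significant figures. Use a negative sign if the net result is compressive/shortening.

-1.24 mm

Internal axial forces (sectioning from the free end, tension +): N_BC = -30.6 kN, N_AB = -21.59 kN.
A_AB = 252.8 mm².
A_BC = 483.1 mm².
δ_AB = -21590·876/(252.8·113000) = -0.662 mm
δ_BC = -30600·839/(483.1·92500) = -0.5746 mm
δ = Σδ_i = -1.237 mm.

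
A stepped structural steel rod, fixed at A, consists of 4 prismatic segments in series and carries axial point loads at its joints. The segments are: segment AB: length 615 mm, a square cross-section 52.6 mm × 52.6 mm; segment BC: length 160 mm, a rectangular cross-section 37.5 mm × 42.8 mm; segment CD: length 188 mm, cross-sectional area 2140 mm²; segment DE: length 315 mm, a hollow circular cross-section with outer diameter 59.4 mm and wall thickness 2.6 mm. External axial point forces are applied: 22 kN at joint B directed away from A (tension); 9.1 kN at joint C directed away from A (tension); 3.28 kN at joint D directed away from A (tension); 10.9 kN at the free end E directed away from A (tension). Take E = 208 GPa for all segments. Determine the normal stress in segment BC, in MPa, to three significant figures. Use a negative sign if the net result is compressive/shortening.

Internal axial forces (sectioning from the free end, tension +): N_DE = 10.9 kN, N_CD = 14.18 kN, N_BC = 23.28 kN, N_AB = 45.28 kN.
A_BC = 1605 mm².
σ_BC = N_BC/A_BC = 23280/1605 = 14.5 MPa.

14.5 MPa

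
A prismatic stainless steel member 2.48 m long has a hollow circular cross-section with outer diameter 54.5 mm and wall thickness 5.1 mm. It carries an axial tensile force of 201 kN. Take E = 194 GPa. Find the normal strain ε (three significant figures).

A = 791.5 mm².
σ = N/A = 254 MPa; ε = σ/E = 254/194000 = 1.309e-03.

0.00131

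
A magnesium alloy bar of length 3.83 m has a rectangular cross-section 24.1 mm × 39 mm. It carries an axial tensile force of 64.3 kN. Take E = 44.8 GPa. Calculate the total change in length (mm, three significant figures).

A = 939.9 mm².
δ_mech = NL/(AE) = 64300·3830/(939.9·44800) = 5.849 mm.

5.85 mm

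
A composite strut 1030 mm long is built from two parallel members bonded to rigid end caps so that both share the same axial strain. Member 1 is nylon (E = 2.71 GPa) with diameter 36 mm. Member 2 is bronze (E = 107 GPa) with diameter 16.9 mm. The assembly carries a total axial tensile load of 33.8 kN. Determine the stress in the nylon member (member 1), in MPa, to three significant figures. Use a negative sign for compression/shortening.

3.42 MPa

A_1 = 1018 mm².
A_2 = 224.3 mm².
Equal strain + equilibrium ⇒ each member carries load in proportion to AE: A₁E₁ = 2758000 N, A₂E₂ = 24000000 N, ΣAE = 26760000 N.
σ₁ = P·E₁/ΣAE = 33800·2710/26760000 = 3.423 MPa.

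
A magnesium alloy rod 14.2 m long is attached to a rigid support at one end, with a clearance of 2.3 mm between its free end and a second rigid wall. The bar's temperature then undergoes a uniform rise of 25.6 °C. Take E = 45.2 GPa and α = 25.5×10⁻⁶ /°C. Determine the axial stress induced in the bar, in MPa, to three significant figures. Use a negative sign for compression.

-22.2 MPa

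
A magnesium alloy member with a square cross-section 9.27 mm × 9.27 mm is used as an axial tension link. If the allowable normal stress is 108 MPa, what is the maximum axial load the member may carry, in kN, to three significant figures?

9.28 kN

A = 85.93 mm².
P_max = σ_allow · A = 108 · 85.93 = 9281 N = 9.281 kN.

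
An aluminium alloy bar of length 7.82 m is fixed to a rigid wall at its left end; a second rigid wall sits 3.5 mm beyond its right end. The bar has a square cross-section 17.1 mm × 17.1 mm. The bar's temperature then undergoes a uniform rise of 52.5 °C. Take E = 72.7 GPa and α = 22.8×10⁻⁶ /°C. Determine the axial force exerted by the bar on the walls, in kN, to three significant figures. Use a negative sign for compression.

-15.9 kN

Free thermal expansion αLΔT = 22.8e-6 · 7820 · 52.5 = 9.361 mm.
The walls engage after the gap closes; constrained expansion = 9.361 − 3.5 = 5.861 mm.
The walls impose strain ε = −(5.861)/7820 = -7.4943e-04; σ = Eε = 72700 · -7.4943e-04 = -54.48 MPa.
Wall reaction R = σ·A = -54.48·292.4 = -15930 N = -15.93 kN.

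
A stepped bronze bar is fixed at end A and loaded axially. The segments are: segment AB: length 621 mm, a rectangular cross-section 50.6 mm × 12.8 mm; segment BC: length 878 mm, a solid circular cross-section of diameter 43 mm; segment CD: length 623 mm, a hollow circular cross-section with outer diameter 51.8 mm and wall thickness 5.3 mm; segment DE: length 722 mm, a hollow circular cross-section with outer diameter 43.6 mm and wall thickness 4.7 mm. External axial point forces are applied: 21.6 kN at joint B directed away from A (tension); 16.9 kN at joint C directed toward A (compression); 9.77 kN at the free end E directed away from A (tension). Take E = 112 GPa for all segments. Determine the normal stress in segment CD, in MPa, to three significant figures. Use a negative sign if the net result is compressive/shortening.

12.6 MPa

Internal axial forces (sectioning from the free end, tension +): N_DE = 9.77 kN, N_CD = 9.77 kN, N_BC = -7.13 kN, N_AB = 14.47 kN.
A_CD = 774.2 mm².
σ_CD = N_CD/A_CD = 9770/774.2 = 12.62 MPa.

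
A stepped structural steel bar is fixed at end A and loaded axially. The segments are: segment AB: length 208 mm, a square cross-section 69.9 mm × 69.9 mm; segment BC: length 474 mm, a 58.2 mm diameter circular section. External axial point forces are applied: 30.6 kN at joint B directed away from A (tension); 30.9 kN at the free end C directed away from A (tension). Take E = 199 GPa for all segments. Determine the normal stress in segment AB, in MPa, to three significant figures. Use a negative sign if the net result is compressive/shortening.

12.6 MPa

Internal axial forces (sectioning from the free end, tension +): N_BC = 30.9 kN, N_AB = 61.5 kN.
A_AB = 4886 mm².
σ_AB = N_AB/A_AB = 61500/4886 = 12.59 MPa.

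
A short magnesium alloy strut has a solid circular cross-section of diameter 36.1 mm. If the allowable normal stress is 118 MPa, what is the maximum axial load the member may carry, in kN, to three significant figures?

A = 1024 mm².
P_max = σ_allow · A = 118 · 1024 = 120800 N = 120.8 kN.

121 kN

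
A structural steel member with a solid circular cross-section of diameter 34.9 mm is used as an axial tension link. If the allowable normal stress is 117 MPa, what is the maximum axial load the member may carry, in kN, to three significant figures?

A = 956.6 mm².
P_max = σ_allow · A = 117 · 956.6 = 111900 N = 111.9 kN.

112 kN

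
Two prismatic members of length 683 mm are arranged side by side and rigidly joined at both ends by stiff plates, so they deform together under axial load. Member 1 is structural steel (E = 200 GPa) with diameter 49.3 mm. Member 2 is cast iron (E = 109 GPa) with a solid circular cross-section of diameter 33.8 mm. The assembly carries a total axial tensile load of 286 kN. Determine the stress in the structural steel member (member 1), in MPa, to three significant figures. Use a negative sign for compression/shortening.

A_1 = 1909 mm².
A_2 = 897.3 mm².
Equal strain + equilibrium ⇒ each member carries load in proportion to AE: A₁E₁ = 381800000 N, A₂E₂ = 97800000 N, ΣAE = 479600000 N.
σ₁ = P·E₁/ΣAE = 286000·200000/479600000 = 119.3 MPa.

119 MPa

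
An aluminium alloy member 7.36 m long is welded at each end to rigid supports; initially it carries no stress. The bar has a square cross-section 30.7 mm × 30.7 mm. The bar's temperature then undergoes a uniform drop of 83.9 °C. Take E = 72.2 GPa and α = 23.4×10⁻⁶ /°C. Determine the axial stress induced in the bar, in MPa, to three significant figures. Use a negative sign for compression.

Free thermal expansion αLΔT = 23.4e-6 · 7360 · -83.9 = -14.45 mm.
The walls impose strain ε = −(-14.45)/7360 = 1.9633e-03; σ = Eε = 72200 · 1.9633e-03 = 141.7 MPa.

142 MPa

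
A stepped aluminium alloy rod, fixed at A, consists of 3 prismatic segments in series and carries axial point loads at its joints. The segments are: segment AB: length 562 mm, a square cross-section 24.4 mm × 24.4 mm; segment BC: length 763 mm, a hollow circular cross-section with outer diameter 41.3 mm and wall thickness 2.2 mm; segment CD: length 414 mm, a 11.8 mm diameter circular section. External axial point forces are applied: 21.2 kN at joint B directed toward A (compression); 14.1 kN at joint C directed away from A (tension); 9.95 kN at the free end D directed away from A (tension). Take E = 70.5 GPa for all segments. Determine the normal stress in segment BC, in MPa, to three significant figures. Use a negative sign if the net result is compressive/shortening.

89.0 MPa

Internal axial forces (sectioning from the free end, tension +): N_CD = 9.95 kN, N_BC = 24.05 kN, N_AB = 2.85 kN.
A_BC = 270.2 mm².
σ_BC = N_BC/A_BC = 24050/270.2 = 89 MPa.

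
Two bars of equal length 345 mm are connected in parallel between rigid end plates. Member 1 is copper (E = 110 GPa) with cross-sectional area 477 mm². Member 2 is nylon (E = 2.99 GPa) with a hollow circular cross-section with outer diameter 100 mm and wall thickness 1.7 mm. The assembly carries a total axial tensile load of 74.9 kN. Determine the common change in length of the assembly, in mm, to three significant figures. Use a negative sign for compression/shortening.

0.478 mm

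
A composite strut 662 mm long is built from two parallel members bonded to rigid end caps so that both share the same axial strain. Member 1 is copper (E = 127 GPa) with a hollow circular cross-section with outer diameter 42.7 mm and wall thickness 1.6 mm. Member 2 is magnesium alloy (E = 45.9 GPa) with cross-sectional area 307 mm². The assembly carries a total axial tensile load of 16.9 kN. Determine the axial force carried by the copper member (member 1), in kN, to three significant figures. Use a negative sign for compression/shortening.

11.0 kN

A_1 = 206.6 mm².
Equal strain + equilibrium ⇒ each member carries load in proportion to AE: A₁E₁ = 26240000 N, A₂E₂ = 14090000 N, ΣAE = 40330000 N.
F₁ = P·A₁E₁/ΣAE = 16900·26240000/40330000 = 10990 N.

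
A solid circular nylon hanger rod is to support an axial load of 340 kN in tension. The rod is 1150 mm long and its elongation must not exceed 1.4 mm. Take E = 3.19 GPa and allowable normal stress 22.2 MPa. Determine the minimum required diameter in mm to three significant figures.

334 mm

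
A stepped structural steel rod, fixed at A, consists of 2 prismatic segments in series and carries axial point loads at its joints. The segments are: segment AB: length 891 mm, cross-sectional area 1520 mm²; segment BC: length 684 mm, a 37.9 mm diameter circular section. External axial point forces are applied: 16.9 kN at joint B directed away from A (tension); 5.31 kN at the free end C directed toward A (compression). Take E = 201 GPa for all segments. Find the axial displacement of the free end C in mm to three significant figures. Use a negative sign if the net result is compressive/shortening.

0.0178 mm

Internal axial forces (sectioning from the free end, tension +): N_BC = -5.31 kN, N_AB = 11.59 kN.
A_BC = 1128 mm².
δ_AB = 11590·891/(1520·201000) = 0.0338 mm
δ_BC = -5310·684/(1128·201000) = -0.01602 mm
δ = Σδ_i = 0.01778 mm.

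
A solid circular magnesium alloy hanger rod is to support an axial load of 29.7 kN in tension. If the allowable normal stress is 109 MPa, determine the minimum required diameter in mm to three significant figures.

Required area A ≥ P/σ_allow = 29700/109 = 272.5 mm².
For a solid circular section, d ≥ √(4A/π) = 18.63 mm.

18.6 mm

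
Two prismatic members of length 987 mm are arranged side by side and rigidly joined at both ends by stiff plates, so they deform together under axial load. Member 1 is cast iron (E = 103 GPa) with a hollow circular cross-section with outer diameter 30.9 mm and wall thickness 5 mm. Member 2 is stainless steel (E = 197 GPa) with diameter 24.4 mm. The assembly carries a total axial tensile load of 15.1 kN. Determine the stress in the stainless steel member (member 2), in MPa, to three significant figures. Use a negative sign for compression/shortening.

22.2 MPa

A_1 = 406.8 mm².
A_2 = 467.6 mm².
Equal strain + equilibrium ⇒ each member carries load in proportion to AE: A₁E₁ = 41900000 N, A₂E₂ = 92120000 N, ΣAE = 134000000 N.
σ₂ = P·E₂/ΣAE = 15100·197000/134000000 = 22.2 MPa.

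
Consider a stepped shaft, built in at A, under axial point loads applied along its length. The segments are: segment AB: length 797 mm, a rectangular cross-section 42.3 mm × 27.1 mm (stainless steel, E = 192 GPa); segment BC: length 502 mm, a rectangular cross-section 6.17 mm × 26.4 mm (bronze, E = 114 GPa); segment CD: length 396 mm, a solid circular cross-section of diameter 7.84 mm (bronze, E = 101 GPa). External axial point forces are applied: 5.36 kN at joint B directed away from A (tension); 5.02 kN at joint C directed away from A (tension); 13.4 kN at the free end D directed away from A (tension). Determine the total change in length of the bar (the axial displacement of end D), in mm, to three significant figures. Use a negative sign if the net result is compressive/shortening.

Internal axial forces (sectioning from the free end, tension +): N_CD = 13.4 kN, N_BC = 18.42 kN, N_AB = 23.78 kN.
A_AB = 1146 mm².
A_BC = 162.9 mm².
A_CD = 48.27 mm².
δ_AB = 23780·797/(1146·192000) = 0.08611 mm
δ_BC = 18420·502/(162.9·114000) = 0.498 mm
δ_CD = 13400·396/(48.27·101000) = 1.088 mm
δ = Σδ_i = 1.672 mm.

1.67 mm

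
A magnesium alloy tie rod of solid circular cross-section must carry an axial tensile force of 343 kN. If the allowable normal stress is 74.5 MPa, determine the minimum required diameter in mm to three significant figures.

76.6 mm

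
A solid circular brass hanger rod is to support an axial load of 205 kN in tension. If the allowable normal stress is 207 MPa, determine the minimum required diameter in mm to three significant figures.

35.5 mm

Required area A ≥ P/σ_allow = 205000/207 = 990.3 mm².
For a solid circular section, d ≥ √(4A/π) = 35.51 mm.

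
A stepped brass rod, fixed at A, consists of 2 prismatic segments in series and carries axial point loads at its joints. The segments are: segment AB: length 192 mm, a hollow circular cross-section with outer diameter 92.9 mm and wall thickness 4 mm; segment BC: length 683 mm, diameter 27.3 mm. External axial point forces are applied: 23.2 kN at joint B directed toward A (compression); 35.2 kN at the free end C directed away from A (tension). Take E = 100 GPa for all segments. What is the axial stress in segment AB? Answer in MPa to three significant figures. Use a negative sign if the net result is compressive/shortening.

10.7 MPa

Internal axial forces (sectioning from the free end, tension +): N_BC = 35.2 kN, N_AB = 12 kN.
A_AB = 1117 mm².
σ_AB = N_AB/A_AB = 12000/1117 = 10.74 MPa.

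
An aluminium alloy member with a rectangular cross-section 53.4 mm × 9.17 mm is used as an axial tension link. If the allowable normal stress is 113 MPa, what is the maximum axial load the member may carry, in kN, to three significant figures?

A = 489.7 mm².
P_max = σ_allow · A = 113 · 489.7 = 55330 N = 55.33 kN.

55.3 kN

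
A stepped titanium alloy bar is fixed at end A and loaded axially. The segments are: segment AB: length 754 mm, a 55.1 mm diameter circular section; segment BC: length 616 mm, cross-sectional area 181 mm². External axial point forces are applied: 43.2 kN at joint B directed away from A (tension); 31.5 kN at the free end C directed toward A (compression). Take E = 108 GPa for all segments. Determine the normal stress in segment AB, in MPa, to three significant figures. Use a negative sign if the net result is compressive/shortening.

Internal axial forces (sectioning from the free end, tension +): N_BC = -31.5 kN, N_AB = 11.7 kN.
A_AB = 2384 mm².
σ_AB = N_AB/A_AB = 11700/2384 = 4.907 MPa.

4.91 MPa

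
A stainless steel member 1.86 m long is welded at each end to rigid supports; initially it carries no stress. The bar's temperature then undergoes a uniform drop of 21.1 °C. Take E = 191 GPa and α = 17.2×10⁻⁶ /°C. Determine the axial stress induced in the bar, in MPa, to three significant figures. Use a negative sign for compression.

Free thermal expansion αLΔT = 17.2e-6 · 1860 · -21.1 = -0.675 mm.
The walls impose strain ε = −(-0.675)/1860 = 3.6292e-04; σ = Eε = 191000 · 3.6292e-04 = 69.32 MPa.

69.3 MPa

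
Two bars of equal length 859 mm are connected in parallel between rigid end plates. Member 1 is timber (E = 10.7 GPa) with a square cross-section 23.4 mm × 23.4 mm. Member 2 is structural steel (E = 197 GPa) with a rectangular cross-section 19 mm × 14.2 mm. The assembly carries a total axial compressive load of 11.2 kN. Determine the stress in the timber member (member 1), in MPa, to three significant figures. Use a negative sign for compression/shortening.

-2.03 MPa

A_1 = 547.6 mm².
A_2 = 269.8 mm².
Equal strain + equilibrium ⇒ each member carries load in proportion to AE: A₁E₁ = 5859000 N, A₂E₂ = 53150000 N, ΣAE = 59010000 N.
σ₁ = P·E₁/ΣAE = -11200·10700/59010000 = -2.031 MPa.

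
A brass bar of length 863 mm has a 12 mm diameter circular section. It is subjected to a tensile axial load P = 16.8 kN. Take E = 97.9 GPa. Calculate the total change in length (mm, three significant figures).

1.31 mm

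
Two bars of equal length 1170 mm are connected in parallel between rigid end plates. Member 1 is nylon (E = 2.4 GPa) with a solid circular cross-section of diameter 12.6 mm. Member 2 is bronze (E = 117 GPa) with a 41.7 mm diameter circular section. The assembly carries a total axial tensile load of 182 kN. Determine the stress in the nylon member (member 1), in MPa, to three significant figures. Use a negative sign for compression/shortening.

A_1 = 124.7 mm².
A_2 = 1366 mm².
Equal strain + equilibrium ⇒ each member carries load in proportion to AE: A₁E₁ = 299300 N, A₂E₂ = 159800000 N, ΣAE = 160100000 N.
σ₁ = P·E₁/ΣAE = 182000·2400/160100000 = 2.728 MPa.

2.73 MPa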